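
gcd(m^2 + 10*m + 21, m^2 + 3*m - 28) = m + 7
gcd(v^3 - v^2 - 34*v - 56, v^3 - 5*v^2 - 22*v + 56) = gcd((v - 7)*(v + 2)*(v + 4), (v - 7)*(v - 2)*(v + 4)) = v^2 - 3*v - 28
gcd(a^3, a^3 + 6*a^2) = a^2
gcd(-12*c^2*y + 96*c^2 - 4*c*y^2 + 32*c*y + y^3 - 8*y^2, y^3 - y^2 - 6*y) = 1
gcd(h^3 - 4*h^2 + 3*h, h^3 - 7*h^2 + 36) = h - 3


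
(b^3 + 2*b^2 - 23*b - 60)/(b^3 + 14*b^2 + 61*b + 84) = (b - 5)/(b + 7)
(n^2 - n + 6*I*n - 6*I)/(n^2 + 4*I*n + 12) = (n - 1)/(n - 2*I)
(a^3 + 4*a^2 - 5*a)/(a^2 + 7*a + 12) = a*(a^2 + 4*a - 5)/(a^2 + 7*a + 12)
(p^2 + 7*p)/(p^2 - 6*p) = (p + 7)/(p - 6)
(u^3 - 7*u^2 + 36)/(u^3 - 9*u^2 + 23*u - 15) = (u^2 - 4*u - 12)/(u^2 - 6*u + 5)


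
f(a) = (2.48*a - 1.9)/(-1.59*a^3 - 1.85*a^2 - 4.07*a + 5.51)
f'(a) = (2.48*a - 1.9)*(4.77*a^2 + 3.7*a + 4.07)/(-1.59*a^3 - 1.85*a^2 - 4.07*a + 5.51)^2 + 2.48/(-1.59*a^3 - 1.85*a^2 - 4.07*a + 5.51)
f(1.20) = -0.22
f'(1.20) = 0.20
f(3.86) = -0.06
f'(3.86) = 0.02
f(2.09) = -0.13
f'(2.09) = 0.07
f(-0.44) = -0.42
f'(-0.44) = 0.15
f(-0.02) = -0.35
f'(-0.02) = 0.19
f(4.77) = -0.04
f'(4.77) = 0.01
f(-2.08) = -0.35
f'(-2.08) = -0.17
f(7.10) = -0.02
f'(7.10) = 0.01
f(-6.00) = -0.05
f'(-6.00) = -0.02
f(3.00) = -0.08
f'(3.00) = 0.04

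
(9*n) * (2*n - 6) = 18*n^2 - 54*n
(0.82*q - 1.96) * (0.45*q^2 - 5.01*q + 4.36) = 0.369*q^3 - 4.9902*q^2 + 13.3948*q - 8.5456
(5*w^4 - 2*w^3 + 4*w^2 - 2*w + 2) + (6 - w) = 5*w^4 - 2*w^3 + 4*w^2 - 3*w + 8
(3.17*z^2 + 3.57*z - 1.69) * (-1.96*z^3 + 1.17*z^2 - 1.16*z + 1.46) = -6.2132*z^5 - 3.2883*z^4 + 3.8121*z^3 - 1.4903*z^2 + 7.1726*z - 2.4674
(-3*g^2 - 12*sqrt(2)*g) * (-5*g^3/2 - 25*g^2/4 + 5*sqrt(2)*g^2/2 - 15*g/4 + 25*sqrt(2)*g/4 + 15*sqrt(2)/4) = 15*g^5/2 + 75*g^4/4 + 45*sqrt(2)*g^4/2 - 195*g^3/4 + 225*sqrt(2)*g^3/4 - 150*g^2 + 135*sqrt(2)*g^2/4 - 90*g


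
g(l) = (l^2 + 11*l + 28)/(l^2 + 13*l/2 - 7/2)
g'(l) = (-2*l - 13/2)*(l^2 + 11*l + 28)/(l^2 + 13*l/2 - 7/2)^2 + (2*l + 11)/(l^2 + 13*l/2 - 7/2)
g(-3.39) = -0.16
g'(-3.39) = -0.30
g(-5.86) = 0.29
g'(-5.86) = -0.11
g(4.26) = 2.20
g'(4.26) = -0.32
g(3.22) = 2.65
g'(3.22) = -0.61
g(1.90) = 4.21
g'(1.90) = -2.30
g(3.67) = 2.42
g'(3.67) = -0.45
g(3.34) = 2.58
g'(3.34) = -0.56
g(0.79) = 16.52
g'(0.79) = -53.51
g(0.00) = -8.00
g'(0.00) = -18.00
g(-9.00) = 0.53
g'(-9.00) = -0.05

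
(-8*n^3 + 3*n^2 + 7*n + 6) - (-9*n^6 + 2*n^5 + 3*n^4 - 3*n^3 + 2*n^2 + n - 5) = 9*n^6 - 2*n^5 - 3*n^4 - 5*n^3 + n^2 + 6*n + 11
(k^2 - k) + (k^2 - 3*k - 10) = 2*k^2 - 4*k - 10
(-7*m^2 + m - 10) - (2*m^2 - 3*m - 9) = -9*m^2 + 4*m - 1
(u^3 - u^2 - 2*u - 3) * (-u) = -u^4 + u^3 + 2*u^2 + 3*u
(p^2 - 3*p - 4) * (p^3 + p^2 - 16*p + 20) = p^5 - 2*p^4 - 23*p^3 + 64*p^2 + 4*p - 80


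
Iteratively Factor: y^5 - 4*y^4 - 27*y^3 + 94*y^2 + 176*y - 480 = (y + 3)*(y^4 - 7*y^3 - 6*y^2 + 112*y - 160) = (y - 2)*(y + 3)*(y^3 - 5*y^2 - 16*y + 80) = (y - 5)*(y - 2)*(y + 3)*(y^2 - 16) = (y - 5)*(y - 4)*(y - 2)*(y + 3)*(y + 4)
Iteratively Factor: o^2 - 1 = (o + 1)*(o - 1)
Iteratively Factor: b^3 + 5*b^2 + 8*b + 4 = (b + 2)*(b^2 + 3*b + 2) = (b + 2)^2*(b + 1)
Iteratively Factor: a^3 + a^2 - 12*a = (a)*(a^2 + a - 12) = a*(a - 3)*(a + 4)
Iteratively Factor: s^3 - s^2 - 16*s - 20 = (s + 2)*(s^2 - 3*s - 10) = (s - 5)*(s + 2)*(s + 2)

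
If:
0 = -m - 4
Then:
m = -4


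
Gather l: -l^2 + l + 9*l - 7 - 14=-l^2 + 10*l - 21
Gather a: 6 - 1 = 5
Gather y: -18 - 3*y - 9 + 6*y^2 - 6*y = 6*y^2 - 9*y - 27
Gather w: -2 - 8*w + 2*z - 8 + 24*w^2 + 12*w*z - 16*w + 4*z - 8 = 24*w^2 + w*(12*z - 24) + 6*z - 18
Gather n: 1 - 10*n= 1 - 10*n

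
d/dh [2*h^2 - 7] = 4*h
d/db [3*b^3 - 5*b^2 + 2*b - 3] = 9*b^2 - 10*b + 2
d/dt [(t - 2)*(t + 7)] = 2*t + 5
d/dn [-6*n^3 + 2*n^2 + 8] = 2*n*(2 - 9*n)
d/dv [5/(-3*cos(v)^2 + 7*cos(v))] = 5*(7 - 6*cos(v))*sin(v)/((3*cos(v) - 7)^2*cos(v)^2)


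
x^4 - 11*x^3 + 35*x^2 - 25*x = x*(x - 5)^2*(x - 1)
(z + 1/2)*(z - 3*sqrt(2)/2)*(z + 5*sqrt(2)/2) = z^3 + z^2/2 + sqrt(2)*z^2 - 15*z/2 + sqrt(2)*z/2 - 15/4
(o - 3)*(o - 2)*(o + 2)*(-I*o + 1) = -I*o^4 + o^3 + 3*I*o^3 - 3*o^2 + 4*I*o^2 - 4*o - 12*I*o + 12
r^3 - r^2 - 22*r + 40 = (r - 4)*(r - 2)*(r + 5)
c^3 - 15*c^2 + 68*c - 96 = (c - 8)*(c - 4)*(c - 3)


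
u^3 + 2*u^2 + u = u*(u + 1)^2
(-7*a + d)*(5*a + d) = -35*a^2 - 2*a*d + d^2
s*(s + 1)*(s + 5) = s^3 + 6*s^2 + 5*s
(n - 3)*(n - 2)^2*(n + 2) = n^4 - 5*n^3 + 2*n^2 + 20*n - 24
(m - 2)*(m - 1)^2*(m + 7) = m^4 + 3*m^3 - 23*m^2 + 33*m - 14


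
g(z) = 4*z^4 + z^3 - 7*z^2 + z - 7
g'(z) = 16*z^3 + 3*z^2 - 14*z + 1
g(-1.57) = -5.39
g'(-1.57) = -31.54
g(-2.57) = 101.72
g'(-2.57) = -214.80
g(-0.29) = -7.87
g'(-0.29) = 4.92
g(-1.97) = 16.46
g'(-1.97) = -82.10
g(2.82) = 215.54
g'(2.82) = 344.19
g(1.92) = 30.55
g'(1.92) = 98.43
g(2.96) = 267.63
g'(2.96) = 400.79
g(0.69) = -8.41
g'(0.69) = -1.98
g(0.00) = -7.00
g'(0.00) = 1.00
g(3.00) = 284.00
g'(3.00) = 418.00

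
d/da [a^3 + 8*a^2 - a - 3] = 3*a^2 + 16*a - 1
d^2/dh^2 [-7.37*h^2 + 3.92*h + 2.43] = -14.7400000000000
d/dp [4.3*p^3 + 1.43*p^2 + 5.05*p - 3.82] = 12.9*p^2 + 2.86*p + 5.05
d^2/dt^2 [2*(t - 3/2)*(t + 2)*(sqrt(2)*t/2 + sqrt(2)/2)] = sqrt(2)*(6*t + 3)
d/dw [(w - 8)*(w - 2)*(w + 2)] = 3*w^2 - 16*w - 4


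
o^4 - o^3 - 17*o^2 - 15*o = o*(o - 5)*(o + 1)*(o + 3)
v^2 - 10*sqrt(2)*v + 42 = (v - 7*sqrt(2))*(v - 3*sqrt(2))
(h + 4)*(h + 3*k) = h^2 + 3*h*k + 4*h + 12*k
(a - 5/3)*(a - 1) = a^2 - 8*a/3 + 5/3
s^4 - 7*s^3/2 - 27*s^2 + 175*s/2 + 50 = (s - 5)*(s - 4)*(s + 1/2)*(s + 5)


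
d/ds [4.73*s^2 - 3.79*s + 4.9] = 9.46*s - 3.79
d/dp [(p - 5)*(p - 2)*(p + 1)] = 3*p^2 - 12*p + 3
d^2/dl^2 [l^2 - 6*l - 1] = 2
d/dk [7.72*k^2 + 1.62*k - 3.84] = 15.44*k + 1.62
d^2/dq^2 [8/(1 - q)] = -16/(q - 1)^3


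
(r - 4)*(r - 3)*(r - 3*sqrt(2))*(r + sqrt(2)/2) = r^4 - 7*r^3 - 5*sqrt(2)*r^3/2 + 9*r^2 + 35*sqrt(2)*r^2/2 - 30*sqrt(2)*r + 21*r - 36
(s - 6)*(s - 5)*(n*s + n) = n*s^3 - 10*n*s^2 + 19*n*s + 30*n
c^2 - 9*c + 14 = (c - 7)*(c - 2)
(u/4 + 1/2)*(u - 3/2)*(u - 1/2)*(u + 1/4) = u^4/4 + u^3/16 - 13*u^2/16 + 11*u/64 + 3/32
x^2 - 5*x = x*(x - 5)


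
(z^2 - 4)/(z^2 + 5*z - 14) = (z + 2)/(z + 7)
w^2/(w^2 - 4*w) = w/(w - 4)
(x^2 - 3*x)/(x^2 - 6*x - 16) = x*(3 - x)/(-x^2 + 6*x + 16)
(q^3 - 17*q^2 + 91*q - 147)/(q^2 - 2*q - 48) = (-q^3 + 17*q^2 - 91*q + 147)/(-q^2 + 2*q + 48)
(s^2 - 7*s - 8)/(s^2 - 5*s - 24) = (s + 1)/(s + 3)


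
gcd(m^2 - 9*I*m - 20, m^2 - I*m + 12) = m - 4*I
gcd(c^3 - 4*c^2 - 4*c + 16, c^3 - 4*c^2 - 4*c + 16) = c^3 - 4*c^2 - 4*c + 16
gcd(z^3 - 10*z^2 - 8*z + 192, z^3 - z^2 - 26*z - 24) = z^2 - 2*z - 24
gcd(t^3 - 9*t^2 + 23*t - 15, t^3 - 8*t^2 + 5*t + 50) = t - 5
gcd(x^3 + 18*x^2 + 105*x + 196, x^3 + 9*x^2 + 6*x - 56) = x^2 + 11*x + 28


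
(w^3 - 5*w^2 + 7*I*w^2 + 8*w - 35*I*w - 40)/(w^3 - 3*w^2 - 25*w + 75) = (w^2 + 7*I*w + 8)/(w^2 + 2*w - 15)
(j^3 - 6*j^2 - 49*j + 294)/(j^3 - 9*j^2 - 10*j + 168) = (j + 7)/(j + 4)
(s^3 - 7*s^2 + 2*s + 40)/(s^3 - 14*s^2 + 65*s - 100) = (s + 2)/(s - 5)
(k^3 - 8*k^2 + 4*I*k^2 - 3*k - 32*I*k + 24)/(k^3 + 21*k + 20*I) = (k^2 + k*(-8 + 3*I) - 24*I)/(k^2 - I*k + 20)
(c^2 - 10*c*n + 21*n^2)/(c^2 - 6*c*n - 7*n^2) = (c - 3*n)/(c + n)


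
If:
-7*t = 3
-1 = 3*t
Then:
No Solution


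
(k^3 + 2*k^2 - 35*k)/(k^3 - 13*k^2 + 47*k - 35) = k*(k + 7)/(k^2 - 8*k + 7)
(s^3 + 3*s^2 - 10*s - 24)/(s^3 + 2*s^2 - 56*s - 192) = (s^2 - s - 6)/(s^2 - 2*s - 48)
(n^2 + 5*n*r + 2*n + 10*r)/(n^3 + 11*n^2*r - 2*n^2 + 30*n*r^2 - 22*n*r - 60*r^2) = (n + 2)/(n^2 + 6*n*r - 2*n - 12*r)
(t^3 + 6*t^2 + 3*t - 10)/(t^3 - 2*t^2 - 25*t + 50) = (t^2 + t - 2)/(t^2 - 7*t + 10)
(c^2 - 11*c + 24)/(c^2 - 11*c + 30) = (c^2 - 11*c + 24)/(c^2 - 11*c + 30)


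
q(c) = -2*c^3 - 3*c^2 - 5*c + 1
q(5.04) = -356.45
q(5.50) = -450.00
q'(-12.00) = -797.00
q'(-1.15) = -6.04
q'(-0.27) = -3.82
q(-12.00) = 3085.00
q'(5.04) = -187.65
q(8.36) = -1419.02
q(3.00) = -95.00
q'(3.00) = -77.00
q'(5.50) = -219.50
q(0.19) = -0.07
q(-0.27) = 2.17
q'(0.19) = -6.36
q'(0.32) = -7.53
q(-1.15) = 5.82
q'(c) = -6*c^2 - 6*c - 5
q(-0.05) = 1.24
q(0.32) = -0.97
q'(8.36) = -474.50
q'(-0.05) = -4.72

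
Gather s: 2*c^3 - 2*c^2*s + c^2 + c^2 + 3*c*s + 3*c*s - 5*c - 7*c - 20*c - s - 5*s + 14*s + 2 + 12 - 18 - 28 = 2*c^3 + 2*c^2 - 32*c + s*(-2*c^2 + 6*c + 8) - 32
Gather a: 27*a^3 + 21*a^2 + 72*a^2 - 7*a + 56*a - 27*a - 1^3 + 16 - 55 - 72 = 27*a^3 + 93*a^2 + 22*a - 112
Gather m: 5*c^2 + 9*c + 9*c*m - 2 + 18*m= 5*c^2 + 9*c + m*(9*c + 18) - 2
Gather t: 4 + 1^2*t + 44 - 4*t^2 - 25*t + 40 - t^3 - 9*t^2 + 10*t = -t^3 - 13*t^2 - 14*t + 88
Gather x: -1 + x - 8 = x - 9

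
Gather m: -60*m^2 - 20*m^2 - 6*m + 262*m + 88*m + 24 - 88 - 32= -80*m^2 + 344*m - 96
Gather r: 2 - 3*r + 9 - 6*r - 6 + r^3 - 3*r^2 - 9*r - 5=r^3 - 3*r^2 - 18*r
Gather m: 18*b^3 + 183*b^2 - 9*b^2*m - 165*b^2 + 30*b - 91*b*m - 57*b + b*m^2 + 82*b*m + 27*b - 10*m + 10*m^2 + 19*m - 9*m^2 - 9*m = 18*b^3 + 18*b^2 + m^2*(b + 1) + m*(-9*b^2 - 9*b)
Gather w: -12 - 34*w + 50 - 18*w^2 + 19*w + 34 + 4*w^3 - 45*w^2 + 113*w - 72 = 4*w^3 - 63*w^2 + 98*w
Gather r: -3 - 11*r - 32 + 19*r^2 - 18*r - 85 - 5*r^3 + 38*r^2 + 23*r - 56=-5*r^3 + 57*r^2 - 6*r - 176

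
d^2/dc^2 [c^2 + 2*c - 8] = 2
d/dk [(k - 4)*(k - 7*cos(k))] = k + (k - 4)*(7*sin(k) + 1) - 7*cos(k)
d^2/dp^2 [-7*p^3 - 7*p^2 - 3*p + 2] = -42*p - 14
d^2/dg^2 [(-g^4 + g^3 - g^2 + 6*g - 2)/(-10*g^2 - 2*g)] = (25*g^6 + 15*g^5 + 3*g^4 - 156*g^3 + 150*g^2 + 30*g + 2)/(g^3*(125*g^3 + 75*g^2 + 15*g + 1))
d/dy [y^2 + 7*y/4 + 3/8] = 2*y + 7/4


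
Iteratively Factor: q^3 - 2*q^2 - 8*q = (q - 4)*(q^2 + 2*q) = q*(q - 4)*(q + 2)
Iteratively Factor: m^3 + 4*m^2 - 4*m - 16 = (m + 2)*(m^2 + 2*m - 8) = (m - 2)*(m + 2)*(m + 4)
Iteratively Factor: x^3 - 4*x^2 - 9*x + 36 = (x - 4)*(x^2 - 9) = (x - 4)*(x - 3)*(x + 3)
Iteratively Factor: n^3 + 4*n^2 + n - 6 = (n + 2)*(n^2 + 2*n - 3) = (n + 2)*(n + 3)*(n - 1)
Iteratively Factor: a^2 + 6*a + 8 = (a + 4)*(a + 2)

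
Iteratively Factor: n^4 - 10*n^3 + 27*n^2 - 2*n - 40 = (n + 1)*(n^3 - 11*n^2 + 38*n - 40) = (n - 4)*(n + 1)*(n^2 - 7*n + 10) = (n - 4)*(n - 2)*(n + 1)*(n - 5)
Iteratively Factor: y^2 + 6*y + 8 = (y + 4)*(y + 2)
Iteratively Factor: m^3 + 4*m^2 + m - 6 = (m + 2)*(m^2 + 2*m - 3) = (m - 1)*(m + 2)*(m + 3)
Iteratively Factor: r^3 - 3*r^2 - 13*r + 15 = (r - 5)*(r^2 + 2*r - 3) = (r - 5)*(r - 1)*(r + 3)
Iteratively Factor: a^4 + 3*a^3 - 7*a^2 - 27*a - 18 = (a - 3)*(a^3 + 6*a^2 + 11*a + 6) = (a - 3)*(a + 2)*(a^2 + 4*a + 3) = (a - 3)*(a + 1)*(a + 2)*(a + 3)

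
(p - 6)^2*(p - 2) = p^3 - 14*p^2 + 60*p - 72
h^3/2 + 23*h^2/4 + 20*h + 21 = (h/2 + 1)*(h + 7/2)*(h + 6)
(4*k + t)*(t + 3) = 4*k*t + 12*k + t^2 + 3*t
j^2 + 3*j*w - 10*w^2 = (j - 2*w)*(j + 5*w)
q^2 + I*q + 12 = (q - 3*I)*(q + 4*I)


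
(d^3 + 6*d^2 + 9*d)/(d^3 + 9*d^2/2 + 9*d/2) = 2*(d + 3)/(2*d + 3)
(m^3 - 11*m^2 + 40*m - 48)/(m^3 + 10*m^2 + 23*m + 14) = (m^3 - 11*m^2 + 40*m - 48)/(m^3 + 10*m^2 + 23*m + 14)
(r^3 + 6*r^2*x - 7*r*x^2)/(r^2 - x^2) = r*(r + 7*x)/(r + x)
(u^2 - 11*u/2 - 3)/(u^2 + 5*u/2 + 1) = (u - 6)/(u + 2)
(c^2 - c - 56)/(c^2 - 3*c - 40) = (c + 7)/(c + 5)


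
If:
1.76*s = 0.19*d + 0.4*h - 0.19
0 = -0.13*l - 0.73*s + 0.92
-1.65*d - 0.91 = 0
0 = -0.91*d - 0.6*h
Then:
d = -0.55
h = 0.84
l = 6.95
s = 0.02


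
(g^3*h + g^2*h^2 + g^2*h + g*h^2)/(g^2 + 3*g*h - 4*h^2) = g*h*(g^2 + g*h + g + h)/(g^2 + 3*g*h - 4*h^2)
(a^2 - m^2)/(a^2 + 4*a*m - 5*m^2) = (a + m)/(a + 5*m)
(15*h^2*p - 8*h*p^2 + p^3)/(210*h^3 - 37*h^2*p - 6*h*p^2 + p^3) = p*(-3*h + p)/(-42*h^2 - h*p + p^2)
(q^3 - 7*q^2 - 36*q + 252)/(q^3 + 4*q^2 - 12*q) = (q^2 - 13*q + 42)/(q*(q - 2))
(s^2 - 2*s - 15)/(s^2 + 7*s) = (s^2 - 2*s - 15)/(s*(s + 7))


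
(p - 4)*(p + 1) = p^2 - 3*p - 4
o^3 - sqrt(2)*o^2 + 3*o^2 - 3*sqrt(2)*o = o*(o + 3)*(o - sqrt(2))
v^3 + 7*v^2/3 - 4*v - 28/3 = (v - 2)*(v + 2)*(v + 7/3)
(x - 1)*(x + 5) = x^2 + 4*x - 5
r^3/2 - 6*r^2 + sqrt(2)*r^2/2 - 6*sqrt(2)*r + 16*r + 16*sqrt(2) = (r/2 + sqrt(2)/2)*(r - 8)*(r - 4)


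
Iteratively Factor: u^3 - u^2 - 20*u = (u)*(u^2 - u - 20) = u*(u + 4)*(u - 5)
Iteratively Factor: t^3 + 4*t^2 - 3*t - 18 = (t + 3)*(t^2 + t - 6) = (t - 2)*(t + 3)*(t + 3)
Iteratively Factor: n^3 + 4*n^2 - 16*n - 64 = (n - 4)*(n^2 + 8*n + 16) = (n - 4)*(n + 4)*(n + 4)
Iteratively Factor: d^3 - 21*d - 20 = (d + 4)*(d^2 - 4*d - 5) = (d - 5)*(d + 4)*(d + 1)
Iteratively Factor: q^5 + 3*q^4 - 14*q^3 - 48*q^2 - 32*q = (q + 2)*(q^4 + q^3 - 16*q^2 - 16*q) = (q - 4)*(q + 2)*(q^3 + 5*q^2 + 4*q) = q*(q - 4)*(q + 2)*(q^2 + 5*q + 4) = q*(q - 4)*(q + 2)*(q + 4)*(q + 1)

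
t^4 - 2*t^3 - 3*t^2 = t^2*(t - 3)*(t + 1)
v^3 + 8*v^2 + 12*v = v*(v + 2)*(v + 6)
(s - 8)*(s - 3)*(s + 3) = s^3 - 8*s^2 - 9*s + 72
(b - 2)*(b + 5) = b^2 + 3*b - 10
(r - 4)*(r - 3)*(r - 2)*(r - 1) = r^4 - 10*r^3 + 35*r^2 - 50*r + 24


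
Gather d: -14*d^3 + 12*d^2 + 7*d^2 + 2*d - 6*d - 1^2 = -14*d^3 + 19*d^2 - 4*d - 1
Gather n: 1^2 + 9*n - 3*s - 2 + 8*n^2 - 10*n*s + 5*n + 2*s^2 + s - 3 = 8*n^2 + n*(14 - 10*s) + 2*s^2 - 2*s - 4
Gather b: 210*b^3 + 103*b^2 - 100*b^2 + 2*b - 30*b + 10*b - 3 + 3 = 210*b^3 + 3*b^2 - 18*b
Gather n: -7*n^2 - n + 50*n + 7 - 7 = -7*n^2 + 49*n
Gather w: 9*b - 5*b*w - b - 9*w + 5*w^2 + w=8*b + 5*w^2 + w*(-5*b - 8)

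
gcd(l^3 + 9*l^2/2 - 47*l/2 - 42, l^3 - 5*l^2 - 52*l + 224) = l^2 + 3*l - 28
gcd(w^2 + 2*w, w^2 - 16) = 1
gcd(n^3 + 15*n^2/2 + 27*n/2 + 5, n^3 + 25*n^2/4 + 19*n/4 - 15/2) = n^2 + 7*n + 10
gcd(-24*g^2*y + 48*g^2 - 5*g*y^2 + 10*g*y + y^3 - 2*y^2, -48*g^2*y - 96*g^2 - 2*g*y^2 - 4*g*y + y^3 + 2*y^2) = -8*g + y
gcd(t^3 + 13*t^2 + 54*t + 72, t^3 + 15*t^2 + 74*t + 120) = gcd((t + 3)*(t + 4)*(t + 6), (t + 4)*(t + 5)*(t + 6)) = t^2 + 10*t + 24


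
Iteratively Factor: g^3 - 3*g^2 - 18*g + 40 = (g - 2)*(g^2 - g - 20) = (g - 2)*(g + 4)*(g - 5)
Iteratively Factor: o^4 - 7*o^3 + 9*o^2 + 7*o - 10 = (o - 5)*(o^3 - 2*o^2 - o + 2) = (o - 5)*(o - 1)*(o^2 - o - 2) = (o - 5)*(o - 2)*(o - 1)*(o + 1)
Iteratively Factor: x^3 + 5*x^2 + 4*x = (x + 4)*(x^2 + x) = (x + 1)*(x + 4)*(x)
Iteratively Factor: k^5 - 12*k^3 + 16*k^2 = (k - 2)*(k^4 + 2*k^3 - 8*k^2) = (k - 2)*(k + 4)*(k^3 - 2*k^2) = (k - 2)^2*(k + 4)*(k^2) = k*(k - 2)^2*(k + 4)*(k)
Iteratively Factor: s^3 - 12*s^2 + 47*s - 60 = (s - 5)*(s^2 - 7*s + 12) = (s - 5)*(s - 4)*(s - 3)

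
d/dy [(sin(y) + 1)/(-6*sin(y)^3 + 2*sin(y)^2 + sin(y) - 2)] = (12*sin(y)^3 + 16*sin(y)^2 - 4*sin(y) - 3)*cos(y)/(6*sin(y)^3 - 2*sin(y)^2 - sin(y) + 2)^2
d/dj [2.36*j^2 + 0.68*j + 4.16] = 4.72*j + 0.68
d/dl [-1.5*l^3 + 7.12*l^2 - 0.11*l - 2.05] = -4.5*l^2 + 14.24*l - 0.11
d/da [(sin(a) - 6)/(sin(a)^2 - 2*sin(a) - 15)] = (-sin(a)^2 + 12*sin(a) - 27)*cos(a)/((sin(a) - 5)^2*(sin(a) + 3)^2)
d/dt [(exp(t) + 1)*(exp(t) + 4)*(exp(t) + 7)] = 3*(exp(2*t) + 8*exp(t) + 13)*exp(t)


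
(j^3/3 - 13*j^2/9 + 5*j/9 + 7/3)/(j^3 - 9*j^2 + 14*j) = (3*j^3 - 13*j^2 + 5*j + 21)/(9*j*(j^2 - 9*j + 14))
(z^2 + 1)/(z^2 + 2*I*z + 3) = (z + I)/(z + 3*I)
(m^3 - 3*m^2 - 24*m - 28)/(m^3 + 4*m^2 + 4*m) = (m - 7)/m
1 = 1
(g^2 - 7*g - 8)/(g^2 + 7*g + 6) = (g - 8)/(g + 6)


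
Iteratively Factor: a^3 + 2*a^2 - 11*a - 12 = (a - 3)*(a^2 + 5*a + 4) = (a - 3)*(a + 1)*(a + 4)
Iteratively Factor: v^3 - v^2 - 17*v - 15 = (v + 1)*(v^2 - 2*v - 15) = (v + 1)*(v + 3)*(v - 5)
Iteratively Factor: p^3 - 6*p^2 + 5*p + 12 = (p - 4)*(p^2 - 2*p - 3) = (p - 4)*(p - 3)*(p + 1)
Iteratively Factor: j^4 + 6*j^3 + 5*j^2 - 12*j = (j + 3)*(j^3 + 3*j^2 - 4*j) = (j + 3)*(j + 4)*(j^2 - j) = (j - 1)*(j + 3)*(j + 4)*(j)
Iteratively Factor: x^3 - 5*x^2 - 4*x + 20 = (x + 2)*(x^2 - 7*x + 10) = (x - 2)*(x + 2)*(x - 5)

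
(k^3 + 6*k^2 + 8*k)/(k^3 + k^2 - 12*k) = (k + 2)/(k - 3)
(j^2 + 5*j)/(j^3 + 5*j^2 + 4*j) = (j + 5)/(j^2 + 5*j + 4)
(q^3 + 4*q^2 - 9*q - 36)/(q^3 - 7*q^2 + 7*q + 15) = (q^2 + 7*q + 12)/(q^2 - 4*q - 5)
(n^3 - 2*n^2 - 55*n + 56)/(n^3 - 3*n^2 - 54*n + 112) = (n - 1)/(n - 2)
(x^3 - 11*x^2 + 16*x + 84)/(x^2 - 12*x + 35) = (x^2 - 4*x - 12)/(x - 5)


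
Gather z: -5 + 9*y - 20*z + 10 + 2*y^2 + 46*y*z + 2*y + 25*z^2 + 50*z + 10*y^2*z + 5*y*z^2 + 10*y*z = 2*y^2 + 11*y + z^2*(5*y + 25) + z*(10*y^2 + 56*y + 30) + 5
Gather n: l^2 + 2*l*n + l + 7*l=l^2 + 2*l*n + 8*l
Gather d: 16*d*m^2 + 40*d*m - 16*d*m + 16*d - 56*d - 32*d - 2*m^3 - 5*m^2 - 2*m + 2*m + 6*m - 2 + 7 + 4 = d*(16*m^2 + 24*m - 72) - 2*m^3 - 5*m^2 + 6*m + 9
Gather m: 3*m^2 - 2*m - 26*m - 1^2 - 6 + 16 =3*m^2 - 28*m + 9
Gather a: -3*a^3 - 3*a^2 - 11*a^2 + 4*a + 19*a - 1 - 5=-3*a^3 - 14*a^2 + 23*a - 6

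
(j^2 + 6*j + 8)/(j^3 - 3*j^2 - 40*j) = (j^2 + 6*j + 8)/(j*(j^2 - 3*j - 40))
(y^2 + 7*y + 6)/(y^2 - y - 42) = (y + 1)/(y - 7)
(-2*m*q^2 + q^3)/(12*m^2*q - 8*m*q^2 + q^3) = q/(-6*m + q)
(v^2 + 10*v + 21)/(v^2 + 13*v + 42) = (v + 3)/(v + 6)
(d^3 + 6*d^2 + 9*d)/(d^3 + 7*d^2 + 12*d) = (d + 3)/(d + 4)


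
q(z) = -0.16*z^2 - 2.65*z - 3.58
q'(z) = -0.32*z - 2.65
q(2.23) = -10.29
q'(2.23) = -3.36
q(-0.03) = -3.50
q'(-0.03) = -2.64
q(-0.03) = -3.50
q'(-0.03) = -2.64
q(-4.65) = 5.28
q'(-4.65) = -1.16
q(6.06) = -25.51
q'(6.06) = -4.59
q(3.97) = -16.62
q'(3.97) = -3.92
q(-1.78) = 0.63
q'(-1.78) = -2.08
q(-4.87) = 5.53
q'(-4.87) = -1.09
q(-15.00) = 0.17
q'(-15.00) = 2.15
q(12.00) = -58.42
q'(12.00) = -6.49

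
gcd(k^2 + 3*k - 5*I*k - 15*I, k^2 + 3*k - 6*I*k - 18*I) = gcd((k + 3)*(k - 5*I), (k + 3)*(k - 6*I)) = k + 3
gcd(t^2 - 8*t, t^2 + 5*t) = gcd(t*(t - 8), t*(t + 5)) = t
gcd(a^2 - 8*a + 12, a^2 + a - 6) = a - 2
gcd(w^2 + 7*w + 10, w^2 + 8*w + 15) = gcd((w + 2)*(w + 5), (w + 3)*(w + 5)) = w + 5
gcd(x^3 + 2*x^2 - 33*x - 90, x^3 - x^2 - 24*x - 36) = x^2 - 3*x - 18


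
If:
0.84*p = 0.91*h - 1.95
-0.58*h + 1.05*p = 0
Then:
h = 4.37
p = 2.42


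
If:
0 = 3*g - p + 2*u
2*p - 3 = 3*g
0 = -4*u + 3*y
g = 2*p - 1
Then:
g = -1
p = 0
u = 3/2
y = 2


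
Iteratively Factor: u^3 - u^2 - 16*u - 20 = (u - 5)*(u^2 + 4*u + 4) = (u - 5)*(u + 2)*(u + 2)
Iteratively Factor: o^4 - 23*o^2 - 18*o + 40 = (o - 1)*(o^3 + o^2 - 22*o - 40) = (o - 1)*(o + 2)*(o^2 - o - 20) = (o - 1)*(o + 2)*(o + 4)*(o - 5)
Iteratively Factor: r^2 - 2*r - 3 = (r - 3)*(r + 1)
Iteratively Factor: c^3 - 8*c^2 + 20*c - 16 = (c - 4)*(c^2 - 4*c + 4) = (c - 4)*(c - 2)*(c - 2)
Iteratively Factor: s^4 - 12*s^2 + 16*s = (s)*(s^3 - 12*s + 16) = s*(s - 2)*(s^2 + 2*s - 8) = s*(s - 2)^2*(s + 4)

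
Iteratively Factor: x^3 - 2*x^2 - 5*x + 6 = (x + 2)*(x^2 - 4*x + 3) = (x - 3)*(x + 2)*(x - 1)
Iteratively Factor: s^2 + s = (s)*(s + 1)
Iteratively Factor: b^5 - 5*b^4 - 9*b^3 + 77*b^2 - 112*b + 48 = (b - 1)*(b^4 - 4*b^3 - 13*b^2 + 64*b - 48) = (b - 1)*(b + 4)*(b^3 - 8*b^2 + 19*b - 12) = (b - 1)^2*(b + 4)*(b^2 - 7*b + 12) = (b - 4)*(b - 1)^2*(b + 4)*(b - 3)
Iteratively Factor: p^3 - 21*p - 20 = (p + 4)*(p^2 - 4*p - 5) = (p + 1)*(p + 4)*(p - 5)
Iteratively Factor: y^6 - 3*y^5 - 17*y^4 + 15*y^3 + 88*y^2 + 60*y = (y + 2)*(y^5 - 5*y^4 - 7*y^3 + 29*y^2 + 30*y) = y*(y + 2)*(y^4 - 5*y^3 - 7*y^2 + 29*y + 30) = y*(y - 5)*(y + 2)*(y^3 - 7*y - 6) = y*(y - 5)*(y - 3)*(y + 2)*(y^2 + 3*y + 2) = y*(y - 5)*(y - 3)*(y + 2)^2*(y + 1)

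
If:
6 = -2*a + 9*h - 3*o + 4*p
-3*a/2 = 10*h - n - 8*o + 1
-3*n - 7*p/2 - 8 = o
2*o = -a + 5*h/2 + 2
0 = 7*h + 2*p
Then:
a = 4/97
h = -100/97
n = -657/97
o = -30/97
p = 350/97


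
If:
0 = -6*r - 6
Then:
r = -1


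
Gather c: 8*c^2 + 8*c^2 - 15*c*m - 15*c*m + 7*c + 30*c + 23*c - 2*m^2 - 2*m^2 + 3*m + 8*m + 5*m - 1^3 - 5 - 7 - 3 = 16*c^2 + c*(60 - 30*m) - 4*m^2 + 16*m - 16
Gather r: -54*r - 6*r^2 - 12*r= -6*r^2 - 66*r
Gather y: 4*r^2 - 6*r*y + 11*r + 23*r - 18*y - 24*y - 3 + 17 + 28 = 4*r^2 + 34*r + y*(-6*r - 42) + 42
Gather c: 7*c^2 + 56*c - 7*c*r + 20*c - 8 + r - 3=7*c^2 + c*(76 - 7*r) + r - 11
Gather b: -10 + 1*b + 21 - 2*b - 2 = 9 - b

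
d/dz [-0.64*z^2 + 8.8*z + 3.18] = 8.8 - 1.28*z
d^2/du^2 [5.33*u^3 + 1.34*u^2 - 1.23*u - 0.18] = 31.98*u + 2.68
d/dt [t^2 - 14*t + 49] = 2*t - 14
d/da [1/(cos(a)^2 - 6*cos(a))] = 2*(cos(a) - 3)*sin(a)/((cos(a) - 6)^2*cos(a)^2)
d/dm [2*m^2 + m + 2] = 4*m + 1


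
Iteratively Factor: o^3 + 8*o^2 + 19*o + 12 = (o + 4)*(o^2 + 4*o + 3) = (o + 3)*(o + 4)*(o + 1)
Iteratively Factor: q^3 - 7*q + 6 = (q - 2)*(q^2 + 2*q - 3) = (q - 2)*(q - 1)*(q + 3)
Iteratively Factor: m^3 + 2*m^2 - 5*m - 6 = (m + 3)*(m^2 - m - 2) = (m + 1)*(m + 3)*(m - 2)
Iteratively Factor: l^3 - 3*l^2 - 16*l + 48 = (l + 4)*(l^2 - 7*l + 12) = (l - 4)*(l + 4)*(l - 3)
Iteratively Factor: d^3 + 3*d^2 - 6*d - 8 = (d - 2)*(d^2 + 5*d + 4) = (d - 2)*(d + 4)*(d + 1)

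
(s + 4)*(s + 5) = s^2 + 9*s + 20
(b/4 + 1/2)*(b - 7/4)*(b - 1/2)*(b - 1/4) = b^4/4 - b^3/8 - 57*b^2/64 + 85*b/128 - 7/64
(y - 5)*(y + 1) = y^2 - 4*y - 5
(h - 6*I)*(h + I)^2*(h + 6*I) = h^4 + 2*I*h^3 + 35*h^2 + 72*I*h - 36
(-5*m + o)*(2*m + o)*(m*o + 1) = -10*m^3*o - 3*m^2*o^2 - 10*m^2 + m*o^3 - 3*m*o + o^2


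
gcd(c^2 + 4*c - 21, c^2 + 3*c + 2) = 1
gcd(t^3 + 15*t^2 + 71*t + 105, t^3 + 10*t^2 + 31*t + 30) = t^2 + 8*t + 15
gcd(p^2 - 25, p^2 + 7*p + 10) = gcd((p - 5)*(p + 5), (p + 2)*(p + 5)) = p + 5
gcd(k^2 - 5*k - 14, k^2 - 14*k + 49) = k - 7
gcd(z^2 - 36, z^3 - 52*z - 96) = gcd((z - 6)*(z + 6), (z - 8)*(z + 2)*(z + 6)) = z + 6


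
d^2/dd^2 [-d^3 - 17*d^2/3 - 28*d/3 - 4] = -6*d - 34/3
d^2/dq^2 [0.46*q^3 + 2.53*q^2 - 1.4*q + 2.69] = 2.76*q + 5.06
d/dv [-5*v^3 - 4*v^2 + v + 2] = -15*v^2 - 8*v + 1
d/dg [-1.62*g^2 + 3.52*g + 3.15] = 3.52 - 3.24*g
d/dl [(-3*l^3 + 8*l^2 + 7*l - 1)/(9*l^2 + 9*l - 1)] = (-27*l^4 - 54*l^3 + 18*l^2 + 2*l + 2)/(81*l^4 + 162*l^3 + 63*l^2 - 18*l + 1)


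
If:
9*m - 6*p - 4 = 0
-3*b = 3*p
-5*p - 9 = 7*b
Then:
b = -9/2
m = 31/9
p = 9/2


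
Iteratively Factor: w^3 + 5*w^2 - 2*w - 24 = (w + 4)*(w^2 + w - 6) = (w - 2)*(w + 4)*(w + 3)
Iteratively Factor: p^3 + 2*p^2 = (p)*(p^2 + 2*p) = p^2*(p + 2)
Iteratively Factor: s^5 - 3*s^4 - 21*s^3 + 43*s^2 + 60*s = (s - 3)*(s^4 - 21*s^2 - 20*s) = (s - 3)*(s + 4)*(s^3 - 4*s^2 - 5*s) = (s - 5)*(s - 3)*(s + 4)*(s^2 + s) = s*(s - 5)*(s - 3)*(s + 4)*(s + 1)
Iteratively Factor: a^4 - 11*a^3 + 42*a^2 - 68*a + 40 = (a - 2)*(a^3 - 9*a^2 + 24*a - 20) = (a - 2)^2*(a^2 - 7*a + 10) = (a - 5)*(a - 2)^2*(a - 2)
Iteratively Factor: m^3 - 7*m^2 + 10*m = (m - 5)*(m^2 - 2*m) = m*(m - 5)*(m - 2)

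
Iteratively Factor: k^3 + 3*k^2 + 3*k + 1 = (k + 1)*(k^2 + 2*k + 1) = (k + 1)^2*(k + 1)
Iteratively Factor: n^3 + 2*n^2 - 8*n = (n)*(n^2 + 2*n - 8) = n*(n + 4)*(n - 2)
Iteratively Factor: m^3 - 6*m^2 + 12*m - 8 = (m - 2)*(m^2 - 4*m + 4) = (m - 2)^2*(m - 2)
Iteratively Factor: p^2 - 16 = (p - 4)*(p + 4)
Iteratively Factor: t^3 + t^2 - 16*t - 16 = (t + 1)*(t^2 - 16) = (t - 4)*(t + 1)*(t + 4)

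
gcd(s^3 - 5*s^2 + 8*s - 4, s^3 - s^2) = s - 1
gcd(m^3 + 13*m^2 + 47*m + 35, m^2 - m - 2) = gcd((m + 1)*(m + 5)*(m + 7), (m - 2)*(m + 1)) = m + 1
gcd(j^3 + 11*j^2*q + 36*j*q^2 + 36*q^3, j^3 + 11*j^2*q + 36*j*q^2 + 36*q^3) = j^3 + 11*j^2*q + 36*j*q^2 + 36*q^3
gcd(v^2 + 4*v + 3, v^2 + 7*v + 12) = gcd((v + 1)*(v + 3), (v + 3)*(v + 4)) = v + 3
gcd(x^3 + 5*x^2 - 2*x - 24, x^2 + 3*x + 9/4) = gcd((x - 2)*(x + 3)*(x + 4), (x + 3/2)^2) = 1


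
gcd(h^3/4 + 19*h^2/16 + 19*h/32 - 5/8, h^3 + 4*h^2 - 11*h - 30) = 1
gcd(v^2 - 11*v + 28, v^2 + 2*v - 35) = 1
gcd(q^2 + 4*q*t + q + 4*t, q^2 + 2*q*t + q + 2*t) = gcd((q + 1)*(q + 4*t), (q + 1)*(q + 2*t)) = q + 1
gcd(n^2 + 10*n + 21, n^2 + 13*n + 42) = n + 7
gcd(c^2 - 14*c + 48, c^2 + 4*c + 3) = 1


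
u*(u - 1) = u^2 - u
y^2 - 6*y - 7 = (y - 7)*(y + 1)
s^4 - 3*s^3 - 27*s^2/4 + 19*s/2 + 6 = (s - 4)*(s - 3/2)*(s + 1/2)*(s + 2)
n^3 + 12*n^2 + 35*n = n*(n + 5)*(n + 7)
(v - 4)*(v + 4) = v^2 - 16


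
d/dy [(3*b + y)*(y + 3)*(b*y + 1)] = b*(3*b + y)*(y + 3) + (3*b + y)*(b*y + 1) + (y + 3)*(b*y + 1)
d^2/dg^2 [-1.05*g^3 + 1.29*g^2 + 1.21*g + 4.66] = 2.58 - 6.3*g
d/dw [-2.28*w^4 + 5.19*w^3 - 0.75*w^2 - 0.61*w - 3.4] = -9.12*w^3 + 15.57*w^2 - 1.5*w - 0.61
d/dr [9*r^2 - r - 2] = 18*r - 1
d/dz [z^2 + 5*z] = 2*z + 5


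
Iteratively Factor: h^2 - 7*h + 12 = (h - 4)*(h - 3)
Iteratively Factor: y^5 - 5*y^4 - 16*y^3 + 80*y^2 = (y)*(y^4 - 5*y^3 - 16*y^2 + 80*y) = y*(y - 5)*(y^3 - 16*y) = y^2*(y - 5)*(y^2 - 16) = y^2*(y - 5)*(y + 4)*(y - 4)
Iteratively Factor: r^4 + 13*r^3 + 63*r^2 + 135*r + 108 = (r + 3)*(r^3 + 10*r^2 + 33*r + 36) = (r + 3)^2*(r^2 + 7*r + 12) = (r + 3)^2*(r + 4)*(r + 3)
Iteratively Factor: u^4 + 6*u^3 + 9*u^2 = (u)*(u^3 + 6*u^2 + 9*u) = u^2*(u^2 + 6*u + 9) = u^2*(u + 3)*(u + 3)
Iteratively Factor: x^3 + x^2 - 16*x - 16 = (x - 4)*(x^2 + 5*x + 4) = (x - 4)*(x + 1)*(x + 4)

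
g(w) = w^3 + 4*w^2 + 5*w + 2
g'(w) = 3*w^2 + 8*w + 5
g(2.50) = 55.12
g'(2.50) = 43.75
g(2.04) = 37.34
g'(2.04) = 33.80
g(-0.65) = 0.17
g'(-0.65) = 1.07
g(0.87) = 10.04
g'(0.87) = 14.23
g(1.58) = 23.83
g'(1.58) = 25.13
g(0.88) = 10.18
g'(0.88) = 14.36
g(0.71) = 7.92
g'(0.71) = 12.19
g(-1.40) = 0.10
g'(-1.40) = -0.32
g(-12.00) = -1210.00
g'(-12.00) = 341.00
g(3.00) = 80.00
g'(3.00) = 56.00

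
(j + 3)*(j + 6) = j^2 + 9*j + 18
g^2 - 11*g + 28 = (g - 7)*(g - 4)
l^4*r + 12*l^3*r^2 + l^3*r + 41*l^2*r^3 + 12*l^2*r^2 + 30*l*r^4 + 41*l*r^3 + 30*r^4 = (l + r)*(l + 5*r)*(l + 6*r)*(l*r + r)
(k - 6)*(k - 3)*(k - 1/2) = k^3 - 19*k^2/2 + 45*k/2 - 9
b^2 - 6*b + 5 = (b - 5)*(b - 1)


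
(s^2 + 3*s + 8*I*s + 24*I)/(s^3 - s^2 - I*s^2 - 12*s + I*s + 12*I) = (s + 8*I)/(s^2 - s*(4 + I) + 4*I)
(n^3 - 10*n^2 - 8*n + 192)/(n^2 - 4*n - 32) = n - 6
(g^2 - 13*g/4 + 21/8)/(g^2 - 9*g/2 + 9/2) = (g - 7/4)/(g - 3)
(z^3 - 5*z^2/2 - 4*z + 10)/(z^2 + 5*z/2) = (2*z^3 - 5*z^2 - 8*z + 20)/(z*(2*z + 5))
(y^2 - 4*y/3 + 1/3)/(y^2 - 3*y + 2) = (y - 1/3)/(y - 2)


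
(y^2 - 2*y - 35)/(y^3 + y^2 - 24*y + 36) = (y^2 - 2*y - 35)/(y^3 + y^2 - 24*y + 36)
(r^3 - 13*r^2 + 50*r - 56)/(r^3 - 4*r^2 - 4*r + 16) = (r - 7)/(r + 2)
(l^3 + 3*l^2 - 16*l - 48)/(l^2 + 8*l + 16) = (l^2 - l - 12)/(l + 4)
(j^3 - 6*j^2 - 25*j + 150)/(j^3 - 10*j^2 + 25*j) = (j^2 - j - 30)/(j*(j - 5))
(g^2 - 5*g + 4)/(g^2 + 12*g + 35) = (g^2 - 5*g + 4)/(g^2 + 12*g + 35)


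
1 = 1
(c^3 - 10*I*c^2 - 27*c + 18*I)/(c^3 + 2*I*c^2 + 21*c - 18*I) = (c - 6*I)/(c + 6*I)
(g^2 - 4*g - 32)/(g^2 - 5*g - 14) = (-g^2 + 4*g + 32)/(-g^2 + 5*g + 14)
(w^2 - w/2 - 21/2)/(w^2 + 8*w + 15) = (w - 7/2)/(w + 5)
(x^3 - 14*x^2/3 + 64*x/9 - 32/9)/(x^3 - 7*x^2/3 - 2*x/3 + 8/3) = (x - 4/3)/(x + 1)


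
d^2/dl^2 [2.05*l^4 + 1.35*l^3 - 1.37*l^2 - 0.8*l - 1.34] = 24.6*l^2 + 8.1*l - 2.74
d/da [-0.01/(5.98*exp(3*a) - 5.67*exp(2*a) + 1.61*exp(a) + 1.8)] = (0.1794*exp(2*a) - 0.1134*exp(a) + 0.0161)*exp(a)/(5.98*exp(3*a) - 5.67*exp(2*a) + 1.61*exp(a) + 1.8)^2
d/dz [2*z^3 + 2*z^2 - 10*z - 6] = 6*z^2 + 4*z - 10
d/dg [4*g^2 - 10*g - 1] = 8*g - 10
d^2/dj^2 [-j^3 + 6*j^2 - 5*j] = 12 - 6*j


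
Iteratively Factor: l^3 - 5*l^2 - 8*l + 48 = (l - 4)*(l^2 - l - 12) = (l - 4)*(l + 3)*(l - 4)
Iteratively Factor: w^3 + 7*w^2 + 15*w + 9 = (w + 3)*(w^2 + 4*w + 3) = (w + 3)^2*(w + 1)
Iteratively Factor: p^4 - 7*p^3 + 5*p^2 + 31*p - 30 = (p - 1)*(p^3 - 6*p^2 - p + 30) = (p - 1)*(p + 2)*(p^2 - 8*p + 15) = (p - 3)*(p - 1)*(p + 2)*(p - 5)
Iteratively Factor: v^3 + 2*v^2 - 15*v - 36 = (v + 3)*(v^2 - v - 12) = (v + 3)^2*(v - 4)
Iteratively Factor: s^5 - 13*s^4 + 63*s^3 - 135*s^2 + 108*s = (s - 3)*(s^4 - 10*s^3 + 33*s^2 - 36*s) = (s - 3)^2*(s^3 - 7*s^2 + 12*s) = (s - 3)^3*(s^2 - 4*s) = s*(s - 3)^3*(s - 4)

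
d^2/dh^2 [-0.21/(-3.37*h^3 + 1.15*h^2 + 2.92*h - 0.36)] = ((0.483 - 4.2462*h)*(3.37*h^3 - 1.15*h^2 - 2.92*h + 0.36) + 0.21*(-20.22*h^2 + 4.6*h + 5.84)*(-10.11*h^2 + 2.3*h + 2.92))/(3.37*h^3 - 1.15*h^2 - 2.92*h + 0.36)^3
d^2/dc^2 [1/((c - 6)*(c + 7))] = 2*((c - 6)^2 + (c - 6)*(c + 7) + (c + 7)^2)/((c - 6)^3*(c + 7)^3)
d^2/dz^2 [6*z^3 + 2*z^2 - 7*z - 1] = 36*z + 4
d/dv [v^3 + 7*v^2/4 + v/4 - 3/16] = 3*v^2 + 7*v/2 + 1/4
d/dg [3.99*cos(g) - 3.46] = -3.99*sin(g)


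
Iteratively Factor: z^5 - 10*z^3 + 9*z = (z)*(z^4 - 10*z^2 + 9) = z*(z - 1)*(z^3 + z^2 - 9*z - 9) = z*(z - 1)*(z + 1)*(z^2 - 9) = z*(z - 3)*(z - 1)*(z + 1)*(z + 3)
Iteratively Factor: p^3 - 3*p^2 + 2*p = (p - 2)*(p^2 - p) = p*(p - 2)*(p - 1)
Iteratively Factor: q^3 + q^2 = (q + 1)*(q^2) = q*(q + 1)*(q)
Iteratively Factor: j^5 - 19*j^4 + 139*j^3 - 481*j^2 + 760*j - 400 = (j - 4)*(j^4 - 15*j^3 + 79*j^2 - 165*j + 100) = (j - 4)^2*(j^3 - 11*j^2 + 35*j - 25) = (j - 5)*(j - 4)^2*(j^2 - 6*j + 5) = (j - 5)^2*(j - 4)^2*(j - 1)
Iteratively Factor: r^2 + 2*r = (r)*(r + 2)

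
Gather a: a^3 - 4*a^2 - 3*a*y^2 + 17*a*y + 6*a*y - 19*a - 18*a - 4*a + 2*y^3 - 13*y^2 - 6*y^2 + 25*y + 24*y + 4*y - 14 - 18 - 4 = a^3 - 4*a^2 + a*(-3*y^2 + 23*y - 41) + 2*y^3 - 19*y^2 + 53*y - 36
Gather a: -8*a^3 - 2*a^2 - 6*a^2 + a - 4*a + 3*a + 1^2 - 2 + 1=-8*a^3 - 8*a^2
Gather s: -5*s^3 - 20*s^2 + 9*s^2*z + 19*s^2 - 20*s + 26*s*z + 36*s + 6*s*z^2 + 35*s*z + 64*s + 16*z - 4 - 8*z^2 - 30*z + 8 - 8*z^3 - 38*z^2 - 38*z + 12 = -5*s^3 + s^2*(9*z - 1) + s*(6*z^2 + 61*z + 80) - 8*z^3 - 46*z^2 - 52*z + 16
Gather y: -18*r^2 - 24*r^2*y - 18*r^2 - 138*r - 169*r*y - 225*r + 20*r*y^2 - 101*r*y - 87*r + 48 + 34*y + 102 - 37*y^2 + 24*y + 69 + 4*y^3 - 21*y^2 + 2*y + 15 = -36*r^2 - 450*r + 4*y^3 + y^2*(20*r - 58) + y*(-24*r^2 - 270*r + 60) + 234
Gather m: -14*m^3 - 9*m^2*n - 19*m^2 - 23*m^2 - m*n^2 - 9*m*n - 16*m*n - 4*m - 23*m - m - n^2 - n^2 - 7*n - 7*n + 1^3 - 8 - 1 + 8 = -14*m^3 + m^2*(-9*n - 42) + m*(-n^2 - 25*n - 28) - 2*n^2 - 14*n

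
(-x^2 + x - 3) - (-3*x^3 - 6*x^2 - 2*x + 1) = 3*x^3 + 5*x^2 + 3*x - 4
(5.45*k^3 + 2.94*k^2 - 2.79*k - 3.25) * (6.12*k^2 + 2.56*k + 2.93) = 33.354*k^5 + 31.9448*k^4 + 6.4201*k^3 - 18.4182*k^2 - 16.4947*k - 9.5225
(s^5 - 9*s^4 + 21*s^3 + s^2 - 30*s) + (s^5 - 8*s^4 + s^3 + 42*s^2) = 2*s^5 - 17*s^4 + 22*s^3 + 43*s^2 - 30*s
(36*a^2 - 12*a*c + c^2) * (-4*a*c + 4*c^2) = -144*a^3*c + 192*a^2*c^2 - 52*a*c^3 + 4*c^4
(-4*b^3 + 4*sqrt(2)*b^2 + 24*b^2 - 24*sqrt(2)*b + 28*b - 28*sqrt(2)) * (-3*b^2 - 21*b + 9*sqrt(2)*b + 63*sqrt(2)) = 12*b^5 - 48*sqrt(2)*b^4 + 12*b^4 - 516*b^3 - 48*sqrt(2)*b^3 - 516*b^2 + 2352*sqrt(2)*b^2 - 3528*b + 2352*sqrt(2)*b - 3528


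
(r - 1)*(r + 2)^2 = r^3 + 3*r^2 - 4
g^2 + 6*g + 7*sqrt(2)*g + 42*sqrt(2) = (g + 6)*(g + 7*sqrt(2))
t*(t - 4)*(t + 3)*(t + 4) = t^4 + 3*t^3 - 16*t^2 - 48*t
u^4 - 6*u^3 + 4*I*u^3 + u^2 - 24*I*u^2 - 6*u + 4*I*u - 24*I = (u - 6)*(u - I)*(u + I)*(u + 4*I)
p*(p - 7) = p^2 - 7*p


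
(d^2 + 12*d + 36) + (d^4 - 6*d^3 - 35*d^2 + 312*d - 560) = d^4 - 6*d^3 - 34*d^2 + 324*d - 524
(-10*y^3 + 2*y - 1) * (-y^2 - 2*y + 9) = 10*y^5 + 20*y^4 - 92*y^3 - 3*y^2 + 20*y - 9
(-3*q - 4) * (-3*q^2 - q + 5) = 9*q^3 + 15*q^2 - 11*q - 20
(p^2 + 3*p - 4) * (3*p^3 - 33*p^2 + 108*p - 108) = 3*p^5 - 24*p^4 - 3*p^3 + 348*p^2 - 756*p + 432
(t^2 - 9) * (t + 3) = t^3 + 3*t^2 - 9*t - 27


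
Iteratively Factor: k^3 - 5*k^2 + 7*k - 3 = (k - 3)*(k^2 - 2*k + 1) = (k - 3)*(k - 1)*(k - 1)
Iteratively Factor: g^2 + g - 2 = (g + 2)*(g - 1)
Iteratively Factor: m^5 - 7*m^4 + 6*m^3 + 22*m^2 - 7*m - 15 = (m - 3)*(m^4 - 4*m^3 - 6*m^2 + 4*m + 5) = (m - 5)*(m - 3)*(m^3 + m^2 - m - 1) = (m - 5)*(m - 3)*(m + 1)*(m^2 - 1) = (m - 5)*(m - 3)*(m - 1)*(m + 1)*(m + 1)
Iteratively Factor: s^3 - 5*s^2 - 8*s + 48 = (s - 4)*(s^2 - s - 12) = (s - 4)*(s + 3)*(s - 4)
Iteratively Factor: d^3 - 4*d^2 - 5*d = (d)*(d^2 - 4*d - 5) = d*(d - 5)*(d + 1)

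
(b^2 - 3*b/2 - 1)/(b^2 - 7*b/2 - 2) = (b - 2)/(b - 4)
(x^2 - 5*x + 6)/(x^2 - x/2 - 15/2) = 2*(x - 2)/(2*x + 5)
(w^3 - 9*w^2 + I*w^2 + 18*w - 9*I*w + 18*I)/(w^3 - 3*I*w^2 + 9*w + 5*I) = (w^2 - 9*w + 18)/(w^2 - 4*I*w + 5)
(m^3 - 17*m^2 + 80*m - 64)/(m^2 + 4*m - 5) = (m^2 - 16*m + 64)/(m + 5)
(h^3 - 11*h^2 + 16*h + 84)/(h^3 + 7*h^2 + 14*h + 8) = (h^2 - 13*h + 42)/(h^2 + 5*h + 4)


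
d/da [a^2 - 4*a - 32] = 2*a - 4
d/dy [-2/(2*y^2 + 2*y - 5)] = 4*(2*y + 1)/(2*y^2 + 2*y - 5)^2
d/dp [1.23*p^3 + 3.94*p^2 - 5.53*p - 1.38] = 3.69*p^2 + 7.88*p - 5.53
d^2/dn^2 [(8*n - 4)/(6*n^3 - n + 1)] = 8*((2*n - 1)*(18*n^2 - 1)^2 + 2*(-18*n^2 - 9*n*(2*n - 1) + 1)*(6*n^3 - n + 1))/(6*n^3 - n + 1)^3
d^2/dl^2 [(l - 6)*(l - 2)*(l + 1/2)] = 6*l - 15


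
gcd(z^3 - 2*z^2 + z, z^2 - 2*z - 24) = 1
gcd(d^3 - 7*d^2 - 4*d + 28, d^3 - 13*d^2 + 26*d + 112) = d^2 - 5*d - 14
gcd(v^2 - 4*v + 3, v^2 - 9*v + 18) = v - 3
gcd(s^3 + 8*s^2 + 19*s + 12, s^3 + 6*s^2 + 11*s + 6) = s^2 + 4*s + 3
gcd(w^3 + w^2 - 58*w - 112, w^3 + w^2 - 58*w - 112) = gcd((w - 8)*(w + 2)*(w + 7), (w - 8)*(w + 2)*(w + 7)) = w^3 + w^2 - 58*w - 112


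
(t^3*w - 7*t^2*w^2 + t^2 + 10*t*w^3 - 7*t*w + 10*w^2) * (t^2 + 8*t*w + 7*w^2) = t^5*w + t^4*w^2 + t^4 - 39*t^3*w^3 + t^3*w + 31*t^2*w^4 - 39*t^2*w^2 + 70*t*w^5 + 31*t*w^3 + 70*w^4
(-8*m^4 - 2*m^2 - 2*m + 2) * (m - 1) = -8*m^5 + 8*m^4 - 2*m^3 + 4*m - 2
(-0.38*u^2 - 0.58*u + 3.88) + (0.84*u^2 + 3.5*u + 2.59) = 0.46*u^2 + 2.92*u + 6.47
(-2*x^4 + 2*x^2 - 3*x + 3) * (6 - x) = 2*x^5 - 12*x^4 - 2*x^3 + 15*x^2 - 21*x + 18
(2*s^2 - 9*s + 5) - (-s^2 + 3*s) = 3*s^2 - 12*s + 5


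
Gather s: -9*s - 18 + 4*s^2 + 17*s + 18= 4*s^2 + 8*s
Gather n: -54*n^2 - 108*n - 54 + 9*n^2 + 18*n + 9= -45*n^2 - 90*n - 45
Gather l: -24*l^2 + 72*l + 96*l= -24*l^2 + 168*l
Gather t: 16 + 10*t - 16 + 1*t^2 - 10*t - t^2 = 0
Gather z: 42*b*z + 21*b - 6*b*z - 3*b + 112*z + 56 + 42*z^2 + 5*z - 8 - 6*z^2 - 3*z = 18*b + 36*z^2 + z*(36*b + 114) + 48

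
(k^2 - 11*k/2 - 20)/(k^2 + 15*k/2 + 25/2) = (k - 8)/(k + 5)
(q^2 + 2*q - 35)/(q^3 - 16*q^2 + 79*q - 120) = (q + 7)/(q^2 - 11*q + 24)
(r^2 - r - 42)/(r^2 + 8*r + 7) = (r^2 - r - 42)/(r^2 + 8*r + 7)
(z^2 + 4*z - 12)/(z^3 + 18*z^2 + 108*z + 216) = (z - 2)/(z^2 + 12*z + 36)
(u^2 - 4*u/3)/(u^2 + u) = (u - 4/3)/(u + 1)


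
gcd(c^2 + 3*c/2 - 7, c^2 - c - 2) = c - 2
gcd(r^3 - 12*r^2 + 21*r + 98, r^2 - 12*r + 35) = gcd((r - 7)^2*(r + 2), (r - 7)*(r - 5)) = r - 7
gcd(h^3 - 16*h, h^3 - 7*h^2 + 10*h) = h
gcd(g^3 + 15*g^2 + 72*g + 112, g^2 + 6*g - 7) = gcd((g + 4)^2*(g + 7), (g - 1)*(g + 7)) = g + 7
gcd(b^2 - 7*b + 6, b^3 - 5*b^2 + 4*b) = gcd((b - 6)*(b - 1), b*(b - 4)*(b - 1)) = b - 1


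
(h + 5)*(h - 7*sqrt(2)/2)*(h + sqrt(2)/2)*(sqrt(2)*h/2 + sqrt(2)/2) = sqrt(2)*h^4/2 - 3*h^3 + 3*sqrt(2)*h^3 - 18*h^2 + 3*sqrt(2)*h^2/4 - 15*h - 21*sqrt(2)*h/2 - 35*sqrt(2)/4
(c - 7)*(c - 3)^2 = c^3 - 13*c^2 + 51*c - 63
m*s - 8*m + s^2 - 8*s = (m + s)*(s - 8)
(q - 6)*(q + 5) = q^2 - q - 30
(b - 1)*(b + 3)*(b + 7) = b^3 + 9*b^2 + 11*b - 21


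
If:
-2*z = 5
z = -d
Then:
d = 5/2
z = -5/2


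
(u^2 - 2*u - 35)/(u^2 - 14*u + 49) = (u + 5)/(u - 7)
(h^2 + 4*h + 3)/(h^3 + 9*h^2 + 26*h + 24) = (h + 1)/(h^2 + 6*h + 8)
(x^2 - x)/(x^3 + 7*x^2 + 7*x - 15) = x/(x^2 + 8*x + 15)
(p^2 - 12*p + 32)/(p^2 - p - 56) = (p - 4)/(p + 7)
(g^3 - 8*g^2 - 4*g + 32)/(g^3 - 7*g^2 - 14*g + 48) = (g + 2)/(g + 3)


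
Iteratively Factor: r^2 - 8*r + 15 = (r - 5)*(r - 3)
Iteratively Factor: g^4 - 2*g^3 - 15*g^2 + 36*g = (g - 3)*(g^3 + g^2 - 12*g) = (g - 3)*(g + 4)*(g^2 - 3*g) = (g - 3)^2*(g + 4)*(g)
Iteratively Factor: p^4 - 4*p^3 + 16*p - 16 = (p + 2)*(p^3 - 6*p^2 + 12*p - 8) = (p - 2)*(p + 2)*(p^2 - 4*p + 4) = (p - 2)^2*(p + 2)*(p - 2)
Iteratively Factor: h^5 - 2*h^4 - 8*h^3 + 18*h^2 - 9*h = (h)*(h^4 - 2*h^3 - 8*h^2 + 18*h - 9) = h*(h + 3)*(h^3 - 5*h^2 + 7*h - 3) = h*(h - 1)*(h + 3)*(h^2 - 4*h + 3) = h*(h - 3)*(h - 1)*(h + 3)*(h - 1)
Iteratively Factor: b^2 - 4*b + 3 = (b - 1)*(b - 3)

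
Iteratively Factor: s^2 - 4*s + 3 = (s - 1)*(s - 3)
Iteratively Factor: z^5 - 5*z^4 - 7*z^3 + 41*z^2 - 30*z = (z - 2)*(z^4 - 3*z^3 - 13*z^2 + 15*z) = (z - 5)*(z - 2)*(z^3 + 2*z^2 - 3*z) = z*(z - 5)*(z - 2)*(z^2 + 2*z - 3) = z*(z - 5)*(z - 2)*(z + 3)*(z - 1)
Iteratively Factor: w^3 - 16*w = (w + 4)*(w^2 - 4*w) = (w - 4)*(w + 4)*(w)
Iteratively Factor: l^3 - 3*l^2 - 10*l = (l)*(l^2 - 3*l - 10) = l*(l + 2)*(l - 5)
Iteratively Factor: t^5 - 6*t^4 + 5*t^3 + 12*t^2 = (t - 4)*(t^4 - 2*t^3 - 3*t^2) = (t - 4)*(t - 3)*(t^3 + t^2) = (t - 4)*(t - 3)*(t + 1)*(t^2) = t*(t - 4)*(t - 3)*(t + 1)*(t)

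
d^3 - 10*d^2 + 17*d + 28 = (d - 7)*(d - 4)*(d + 1)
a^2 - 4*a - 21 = (a - 7)*(a + 3)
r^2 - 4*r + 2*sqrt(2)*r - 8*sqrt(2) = (r - 4)*(r + 2*sqrt(2))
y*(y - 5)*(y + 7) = y^3 + 2*y^2 - 35*y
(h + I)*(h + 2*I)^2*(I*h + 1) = I*h^4 - 4*h^3 - 3*I*h^2 - 4*h - 4*I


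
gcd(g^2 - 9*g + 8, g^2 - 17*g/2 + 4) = g - 8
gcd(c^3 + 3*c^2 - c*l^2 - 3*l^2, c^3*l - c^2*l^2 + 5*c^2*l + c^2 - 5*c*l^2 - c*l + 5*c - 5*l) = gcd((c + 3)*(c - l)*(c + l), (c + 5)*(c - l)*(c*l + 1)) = c - l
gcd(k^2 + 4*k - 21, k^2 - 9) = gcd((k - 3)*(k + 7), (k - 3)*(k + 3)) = k - 3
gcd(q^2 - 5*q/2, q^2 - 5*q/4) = q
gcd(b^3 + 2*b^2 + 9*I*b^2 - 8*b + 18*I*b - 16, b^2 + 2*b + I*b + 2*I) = b^2 + b*(2 + I) + 2*I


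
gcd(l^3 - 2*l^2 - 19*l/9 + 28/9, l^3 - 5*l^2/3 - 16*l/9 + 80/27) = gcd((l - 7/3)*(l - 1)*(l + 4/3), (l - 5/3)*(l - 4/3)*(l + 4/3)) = l + 4/3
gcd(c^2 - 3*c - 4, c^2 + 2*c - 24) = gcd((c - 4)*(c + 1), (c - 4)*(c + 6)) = c - 4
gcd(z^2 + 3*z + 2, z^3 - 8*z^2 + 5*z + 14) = z + 1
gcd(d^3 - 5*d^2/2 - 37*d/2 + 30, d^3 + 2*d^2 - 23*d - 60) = d^2 - d - 20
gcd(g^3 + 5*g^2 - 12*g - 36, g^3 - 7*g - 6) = g^2 - g - 6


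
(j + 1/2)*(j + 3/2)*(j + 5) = j^3 + 7*j^2 + 43*j/4 + 15/4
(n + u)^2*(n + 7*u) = n^3 + 9*n^2*u + 15*n*u^2 + 7*u^3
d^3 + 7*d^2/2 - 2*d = d*(d - 1/2)*(d + 4)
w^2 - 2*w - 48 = (w - 8)*(w + 6)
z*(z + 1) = z^2 + z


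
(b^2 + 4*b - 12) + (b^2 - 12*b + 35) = 2*b^2 - 8*b + 23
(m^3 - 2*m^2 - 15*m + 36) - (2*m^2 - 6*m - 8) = m^3 - 4*m^2 - 9*m + 44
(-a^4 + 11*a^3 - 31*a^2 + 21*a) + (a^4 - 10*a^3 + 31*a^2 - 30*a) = a^3 - 9*a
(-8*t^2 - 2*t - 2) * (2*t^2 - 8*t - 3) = -16*t^4 + 60*t^3 + 36*t^2 + 22*t + 6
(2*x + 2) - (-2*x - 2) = 4*x + 4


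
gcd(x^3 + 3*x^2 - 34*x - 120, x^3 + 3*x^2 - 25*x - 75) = x + 5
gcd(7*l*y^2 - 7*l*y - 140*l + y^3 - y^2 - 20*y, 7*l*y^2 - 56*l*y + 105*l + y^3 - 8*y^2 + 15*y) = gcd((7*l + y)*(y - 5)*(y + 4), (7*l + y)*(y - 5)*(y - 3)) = 7*l*y - 35*l + y^2 - 5*y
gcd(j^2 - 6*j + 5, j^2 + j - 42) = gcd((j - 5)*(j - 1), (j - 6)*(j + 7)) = 1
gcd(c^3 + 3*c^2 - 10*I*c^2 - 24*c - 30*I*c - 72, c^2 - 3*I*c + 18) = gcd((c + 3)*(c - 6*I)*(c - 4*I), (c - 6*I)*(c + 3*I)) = c - 6*I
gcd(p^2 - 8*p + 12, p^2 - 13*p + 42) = p - 6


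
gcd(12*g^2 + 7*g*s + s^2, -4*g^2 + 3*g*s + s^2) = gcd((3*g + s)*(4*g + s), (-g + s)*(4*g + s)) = 4*g + s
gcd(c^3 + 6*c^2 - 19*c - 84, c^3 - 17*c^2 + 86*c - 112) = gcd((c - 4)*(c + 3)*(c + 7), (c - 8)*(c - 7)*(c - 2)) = 1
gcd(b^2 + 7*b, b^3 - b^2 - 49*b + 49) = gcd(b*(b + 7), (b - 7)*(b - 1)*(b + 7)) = b + 7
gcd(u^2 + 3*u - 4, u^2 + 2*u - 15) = 1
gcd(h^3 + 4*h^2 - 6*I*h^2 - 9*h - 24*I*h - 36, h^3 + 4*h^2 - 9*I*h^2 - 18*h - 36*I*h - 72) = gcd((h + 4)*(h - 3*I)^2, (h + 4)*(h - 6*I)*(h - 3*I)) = h^2 + h*(4 - 3*I) - 12*I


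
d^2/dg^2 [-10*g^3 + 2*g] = -60*g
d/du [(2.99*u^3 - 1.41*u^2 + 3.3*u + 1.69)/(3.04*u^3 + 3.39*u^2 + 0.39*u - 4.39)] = (-3.5527136788005e-15*u^5 + 14.4225*u^4 - 17.7318*u^3 - 66.528*u^2 + 0.921599999999998*u - 15.1461)/(9.2416*u^6 + 20.6112*u^5 + 13.8633*u^4 - 24.047*u^3 - 29.6121*u^2 - 3.4242*u + 19.2721)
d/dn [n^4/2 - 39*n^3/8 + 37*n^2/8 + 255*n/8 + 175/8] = 2*n^3 - 117*n^2/8 + 37*n/4 + 255/8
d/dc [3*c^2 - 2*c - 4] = 6*c - 2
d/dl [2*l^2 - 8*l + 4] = 4*l - 8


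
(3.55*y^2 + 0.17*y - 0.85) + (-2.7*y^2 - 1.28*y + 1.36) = 0.85*y^2 - 1.11*y + 0.51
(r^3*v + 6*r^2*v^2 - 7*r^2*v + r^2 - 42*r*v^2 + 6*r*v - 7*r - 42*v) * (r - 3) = r^4*v + 6*r^3*v^2 - 10*r^3*v + r^3 - 60*r^2*v^2 + 27*r^2*v - 10*r^2 + 126*r*v^2 - 60*r*v + 21*r + 126*v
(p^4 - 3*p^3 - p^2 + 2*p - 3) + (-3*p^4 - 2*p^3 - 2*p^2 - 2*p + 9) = -2*p^4 - 5*p^3 - 3*p^2 + 6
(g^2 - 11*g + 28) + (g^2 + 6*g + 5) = 2*g^2 - 5*g + 33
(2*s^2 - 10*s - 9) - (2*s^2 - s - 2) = -9*s - 7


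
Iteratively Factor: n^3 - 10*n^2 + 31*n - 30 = (n - 2)*(n^2 - 8*n + 15) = (n - 5)*(n - 2)*(n - 3)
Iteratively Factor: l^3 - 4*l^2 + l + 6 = (l - 2)*(l^2 - 2*l - 3) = (l - 2)*(l + 1)*(l - 3)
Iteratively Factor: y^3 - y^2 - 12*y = (y)*(y^2 - y - 12) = y*(y + 3)*(y - 4)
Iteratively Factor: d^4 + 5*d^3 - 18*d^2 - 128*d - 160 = (d + 2)*(d^3 + 3*d^2 - 24*d - 80) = (d + 2)*(d + 4)*(d^2 - d - 20) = (d - 5)*(d + 2)*(d + 4)*(d + 4)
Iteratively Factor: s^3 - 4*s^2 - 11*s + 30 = (s - 2)*(s^2 - 2*s - 15) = (s - 2)*(s + 3)*(s - 5)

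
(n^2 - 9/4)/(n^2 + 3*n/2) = (n - 3/2)/n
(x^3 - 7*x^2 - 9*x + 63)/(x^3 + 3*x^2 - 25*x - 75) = (x^2 - 10*x + 21)/(x^2 - 25)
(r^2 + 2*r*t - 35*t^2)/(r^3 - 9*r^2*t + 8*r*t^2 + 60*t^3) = (r + 7*t)/(r^2 - 4*r*t - 12*t^2)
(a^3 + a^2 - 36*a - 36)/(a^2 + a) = a - 36/a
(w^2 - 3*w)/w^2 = (w - 3)/w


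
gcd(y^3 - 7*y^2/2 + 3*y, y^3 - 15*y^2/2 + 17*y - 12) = y^2 - 7*y/2 + 3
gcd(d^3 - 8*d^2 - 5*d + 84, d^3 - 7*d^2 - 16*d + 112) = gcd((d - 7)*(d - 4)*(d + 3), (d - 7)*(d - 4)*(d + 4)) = d^2 - 11*d + 28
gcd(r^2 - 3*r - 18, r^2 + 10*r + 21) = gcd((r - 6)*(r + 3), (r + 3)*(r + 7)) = r + 3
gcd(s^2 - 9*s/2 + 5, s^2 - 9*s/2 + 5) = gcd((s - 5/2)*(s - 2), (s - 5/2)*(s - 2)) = s^2 - 9*s/2 + 5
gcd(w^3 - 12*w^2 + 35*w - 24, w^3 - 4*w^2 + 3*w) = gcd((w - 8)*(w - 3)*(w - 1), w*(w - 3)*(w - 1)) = w^2 - 4*w + 3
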